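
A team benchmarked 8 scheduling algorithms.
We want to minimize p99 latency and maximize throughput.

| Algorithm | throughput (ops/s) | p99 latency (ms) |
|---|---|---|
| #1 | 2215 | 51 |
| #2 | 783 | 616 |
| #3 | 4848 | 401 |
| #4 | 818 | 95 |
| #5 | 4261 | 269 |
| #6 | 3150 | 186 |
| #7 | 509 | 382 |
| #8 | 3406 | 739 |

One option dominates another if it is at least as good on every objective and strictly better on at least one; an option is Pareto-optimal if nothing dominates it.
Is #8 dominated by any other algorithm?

#3 vs #8: throughput 4848≥3406, p99 latency 401≤739 — #3 is at least as good on every objective and strictly better on at least one, so #3 dominates #8.

Yes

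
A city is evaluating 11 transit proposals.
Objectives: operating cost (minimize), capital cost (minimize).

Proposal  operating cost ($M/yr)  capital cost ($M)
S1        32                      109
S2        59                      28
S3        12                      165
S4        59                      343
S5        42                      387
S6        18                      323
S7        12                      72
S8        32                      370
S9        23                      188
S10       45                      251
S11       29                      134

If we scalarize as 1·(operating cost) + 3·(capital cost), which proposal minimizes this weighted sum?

S2

S1: 1·32 + 3·109 = 359
S2: 1·59 + 3·28 = 143
S3: 1·12 + 3·165 = 507
S4: 1·59 + 3·343 = 1088
S5: 1·42 + 3·387 = 1203
S6: 1·18 + 3·323 = 987
S7: 1·12 + 3·72 = 228
S8: 1·32 + 3·370 = 1142
S9: 1·23 + 3·188 = 587
S10: 1·45 + 3·251 = 798
S11: 1·29 + 3·134 = 431
Lowest: S2 at 143.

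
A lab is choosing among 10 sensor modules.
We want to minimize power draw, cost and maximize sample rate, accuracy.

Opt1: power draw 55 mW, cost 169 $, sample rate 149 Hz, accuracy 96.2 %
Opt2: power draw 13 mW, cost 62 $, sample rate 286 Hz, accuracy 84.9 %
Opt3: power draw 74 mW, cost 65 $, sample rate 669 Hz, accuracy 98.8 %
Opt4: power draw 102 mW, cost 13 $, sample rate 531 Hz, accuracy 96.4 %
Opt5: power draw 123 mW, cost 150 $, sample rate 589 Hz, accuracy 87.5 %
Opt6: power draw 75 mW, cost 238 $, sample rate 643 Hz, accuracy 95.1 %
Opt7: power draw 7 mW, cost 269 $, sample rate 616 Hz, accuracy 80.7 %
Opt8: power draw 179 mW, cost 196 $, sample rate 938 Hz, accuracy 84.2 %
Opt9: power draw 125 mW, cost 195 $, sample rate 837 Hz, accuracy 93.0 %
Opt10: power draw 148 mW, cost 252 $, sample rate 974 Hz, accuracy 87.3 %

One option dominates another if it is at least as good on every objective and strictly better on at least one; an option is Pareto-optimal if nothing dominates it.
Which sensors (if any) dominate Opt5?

Opt3

Opt3: power draw 74≤123, cost 65≤150, sample rate 669≥589, accuracy 98.8≥87.5 — dominates Opt5.
Others (Opt1, Opt2, Opt4, Opt6, Opt7, Opt8, Opt9, Opt10) are each worse than Opt5 on at least one objective.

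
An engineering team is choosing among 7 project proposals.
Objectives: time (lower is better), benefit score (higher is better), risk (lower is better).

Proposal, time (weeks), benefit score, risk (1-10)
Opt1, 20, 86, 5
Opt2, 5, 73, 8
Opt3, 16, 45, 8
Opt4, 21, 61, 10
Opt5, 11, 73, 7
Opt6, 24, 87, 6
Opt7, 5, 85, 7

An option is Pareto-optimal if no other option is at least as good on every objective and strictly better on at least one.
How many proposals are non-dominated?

3

Opt1: not dominated (best risk).
Opt2: dominated by Opt7 (time 5≤5, benefit score 85≥73, risk 7≤8).
Opt3: dominated by Opt2 (time 5≤16, benefit score 73≥45, risk 8≤8).
Opt4: dominated by Opt1 (time 20≤21, benefit score 86≥61, risk 5≤10).
Opt5: dominated by Opt7 (time 5≤11, benefit score 85≥73, risk 7≤7).
Opt6: not dominated (best benefit score).
Opt7: not dominated.
Pareto-optimal: Opt1, Opt6, Opt7 → 3.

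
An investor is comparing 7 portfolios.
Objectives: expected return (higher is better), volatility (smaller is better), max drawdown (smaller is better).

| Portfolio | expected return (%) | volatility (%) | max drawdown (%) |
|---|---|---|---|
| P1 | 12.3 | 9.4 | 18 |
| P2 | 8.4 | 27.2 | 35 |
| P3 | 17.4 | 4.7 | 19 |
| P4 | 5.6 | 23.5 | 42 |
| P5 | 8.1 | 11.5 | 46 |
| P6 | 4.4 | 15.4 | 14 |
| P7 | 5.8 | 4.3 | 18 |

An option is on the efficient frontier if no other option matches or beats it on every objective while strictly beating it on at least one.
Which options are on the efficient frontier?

P1: not dominated.
P2: dominated by P1 (expected return 12.3≥8.4, volatility 9.4≤27.2, max drawdown 18≤35).
P3: not dominated (best expected return).
P4: dominated by P1 (expected return 12.3≥5.6, volatility 9.4≤23.5, max drawdown 18≤42).
P5: dominated by P1 (expected return 12.3≥8.1, volatility 9.4≤11.5, max drawdown 18≤46).
P6: not dominated (best max drawdown).
P7: not dominated (best volatility).

P1, P3, P6, P7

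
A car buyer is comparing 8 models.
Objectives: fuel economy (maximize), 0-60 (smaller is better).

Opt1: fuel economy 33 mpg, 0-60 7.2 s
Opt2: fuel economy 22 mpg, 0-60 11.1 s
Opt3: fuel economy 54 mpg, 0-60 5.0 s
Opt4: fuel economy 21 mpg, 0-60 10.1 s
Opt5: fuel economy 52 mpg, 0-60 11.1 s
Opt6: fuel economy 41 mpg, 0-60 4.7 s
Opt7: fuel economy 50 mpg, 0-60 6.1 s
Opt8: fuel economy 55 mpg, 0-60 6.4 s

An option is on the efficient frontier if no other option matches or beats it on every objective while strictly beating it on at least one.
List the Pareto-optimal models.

Opt3, Opt6, Opt8

Opt1: dominated by Opt3 (fuel economy 54≥33, 0-60 5.0≤7.2).
Opt2: dominated by Opt1 (fuel economy 33≥22, 0-60 7.2≤11.1).
Opt3: not dominated.
Opt4: dominated by Opt1 (fuel economy 33≥21, 0-60 7.2≤10.1).
Opt5: dominated by Opt3 (fuel economy 54≥52, 0-60 5.0≤11.1).
Opt6: not dominated (best 0-60).
Opt7: dominated by Opt3 (fuel economy 54≥50, 0-60 5.0≤6.1).
Opt8: not dominated (best fuel economy).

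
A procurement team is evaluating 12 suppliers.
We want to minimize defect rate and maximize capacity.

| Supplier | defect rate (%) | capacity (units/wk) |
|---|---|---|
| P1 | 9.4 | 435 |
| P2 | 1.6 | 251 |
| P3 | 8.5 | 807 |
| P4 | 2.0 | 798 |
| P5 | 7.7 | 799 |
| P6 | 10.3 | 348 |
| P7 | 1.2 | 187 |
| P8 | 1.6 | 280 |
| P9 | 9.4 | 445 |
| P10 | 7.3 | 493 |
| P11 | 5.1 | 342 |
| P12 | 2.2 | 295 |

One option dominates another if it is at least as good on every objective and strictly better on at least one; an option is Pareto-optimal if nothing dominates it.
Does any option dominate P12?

P4 vs P12: defect rate 2.0≤2.2, capacity 798≥295 — P4 is at least as good on every objective and strictly better on at least one, so P4 dominates P12.

Yes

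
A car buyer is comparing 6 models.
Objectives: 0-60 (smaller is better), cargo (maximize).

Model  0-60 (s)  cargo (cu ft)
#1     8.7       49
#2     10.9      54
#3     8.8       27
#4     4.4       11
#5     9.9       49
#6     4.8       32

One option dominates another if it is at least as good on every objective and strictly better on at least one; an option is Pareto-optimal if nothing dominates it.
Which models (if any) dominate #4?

#1: worse on 0-60 (8.7 vs 4.4).
#2: worse on 0-60 (10.9 vs 4.4).
#3: worse on 0-60 (8.8 vs 4.4).
#5: worse on 0-60 (9.9 vs 4.4).
#6: worse on 0-60 (4.8 vs 4.4).
No option dominates #4.

none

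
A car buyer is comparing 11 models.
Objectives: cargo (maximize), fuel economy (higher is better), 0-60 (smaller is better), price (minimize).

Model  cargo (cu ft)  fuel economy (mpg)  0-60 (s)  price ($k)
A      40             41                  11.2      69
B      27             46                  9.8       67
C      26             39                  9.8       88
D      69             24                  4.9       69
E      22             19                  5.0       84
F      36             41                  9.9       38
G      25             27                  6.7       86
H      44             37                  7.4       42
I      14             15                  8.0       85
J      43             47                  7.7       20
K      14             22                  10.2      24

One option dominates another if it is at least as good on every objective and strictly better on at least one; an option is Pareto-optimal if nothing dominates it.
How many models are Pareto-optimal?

4

A: dominated by J (cargo 43≥40, fuel economy 47≥41, 0-60 7.7≤11.2, price 20≤69).
B: dominated by J (cargo 43≥27, fuel economy 47≥46, 0-60 7.7≤9.8, price 20≤67).
C: dominated by B (cargo 27≥26, fuel economy 46≥39, 0-60 9.8≤9.8, price 67≤88).
D: not dominated (best cargo).
E: dominated by D (cargo 69≥22, fuel economy 24≥19, 0-60 4.9≤5.0, price 69≤84).
F: dominated by J (cargo 43≥36, fuel economy 47≥41, 0-60 7.7≤9.9, price 20≤38).
G: not dominated.
H: not dominated.
I: dominated by D (cargo 69≥14, fuel economy 24≥15, 0-60 4.9≤8.0, price 69≤85).
J: not dominated (best fuel economy).
K: dominated by J (cargo 43≥14, fuel economy 47≥22, 0-60 7.7≤10.2, price 20≤24).
Pareto-optimal: D, G, H, J → 4.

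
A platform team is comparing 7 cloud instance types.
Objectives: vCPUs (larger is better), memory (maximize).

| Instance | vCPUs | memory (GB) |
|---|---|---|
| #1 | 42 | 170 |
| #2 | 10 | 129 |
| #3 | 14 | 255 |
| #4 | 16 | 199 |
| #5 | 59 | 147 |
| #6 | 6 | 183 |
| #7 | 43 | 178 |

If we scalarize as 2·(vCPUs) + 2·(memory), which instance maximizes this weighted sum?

#1: 2·42 + 2·170 = 424
#2: 2·10 + 2·129 = 278
#3: 2·14 + 2·255 = 538
#4: 2·16 + 2·199 = 430
#5: 2·59 + 2·147 = 412
#6: 2·6 + 2·183 = 378
#7: 2·43 + 2·178 = 442
Highest: #3 at 538.

#3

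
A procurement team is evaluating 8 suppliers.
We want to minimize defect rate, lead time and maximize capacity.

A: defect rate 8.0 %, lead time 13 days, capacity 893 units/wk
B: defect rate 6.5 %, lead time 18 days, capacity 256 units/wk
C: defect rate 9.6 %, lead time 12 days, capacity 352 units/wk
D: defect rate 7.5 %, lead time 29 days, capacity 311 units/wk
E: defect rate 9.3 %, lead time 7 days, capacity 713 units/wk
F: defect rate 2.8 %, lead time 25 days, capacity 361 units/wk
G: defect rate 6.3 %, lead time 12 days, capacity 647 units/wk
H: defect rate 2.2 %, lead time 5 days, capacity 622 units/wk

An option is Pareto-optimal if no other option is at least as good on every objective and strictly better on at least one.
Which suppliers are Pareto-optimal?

A, E, G, H

A: not dominated (best capacity).
B: dominated by G (defect rate 6.3≤6.5, lead time 12≤18, capacity 647≥256).
C: dominated by E (defect rate 9.3≤9.6, lead time 7≤12, capacity 713≥352).
D: dominated by F (defect rate 2.8≤7.5, lead time 25≤29, capacity 361≥311).
E: not dominated.
F: dominated by H (defect rate 2.2≤2.8, lead time 5≤25, capacity 622≥361).
G: not dominated.
H: not dominated (best defect rate).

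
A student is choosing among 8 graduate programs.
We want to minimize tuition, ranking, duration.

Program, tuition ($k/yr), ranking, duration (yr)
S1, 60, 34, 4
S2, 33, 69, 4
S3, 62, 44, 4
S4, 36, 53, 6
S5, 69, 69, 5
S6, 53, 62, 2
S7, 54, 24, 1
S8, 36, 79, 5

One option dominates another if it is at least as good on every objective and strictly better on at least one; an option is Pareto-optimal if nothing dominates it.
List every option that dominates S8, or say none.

S2: tuition 33≤36, ranking 69≤79, duration 4≤5 — dominates S8.
Others (S1, S3, S4, S5, S6, S7) are each worse than S8 on at least one objective.

S2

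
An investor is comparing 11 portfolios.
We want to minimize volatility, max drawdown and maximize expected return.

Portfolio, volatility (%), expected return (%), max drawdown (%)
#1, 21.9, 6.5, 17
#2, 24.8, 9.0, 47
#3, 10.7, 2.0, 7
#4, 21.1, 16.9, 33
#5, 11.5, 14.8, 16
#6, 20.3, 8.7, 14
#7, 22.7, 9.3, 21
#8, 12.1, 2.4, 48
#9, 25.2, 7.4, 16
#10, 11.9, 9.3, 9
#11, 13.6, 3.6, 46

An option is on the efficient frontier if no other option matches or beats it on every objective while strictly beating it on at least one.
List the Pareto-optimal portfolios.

#1: dominated by #5 (volatility 11.5≤21.9, expected return 14.8≥6.5, max drawdown 16≤17).
#2: dominated by #4 (volatility 21.1≤24.8, expected return 16.9≥9.0, max drawdown 33≤47).
#3: not dominated (best volatility).
#4: not dominated (best expected return).
#5: not dominated.
#6: dominated by #10 (volatility 11.9≤20.3, expected return 9.3≥8.7, max drawdown 9≤14).
#7: dominated by #5 (volatility 11.5≤22.7, expected return 14.8≥9.3, max drawdown 16≤21).
#8: dominated by #5 (volatility 11.5≤12.1, expected return 14.8≥2.4, max drawdown 16≤48).
#9: dominated by #5 (volatility 11.5≤25.2, expected return 14.8≥7.4, max drawdown 16≤16).
#10: not dominated.
#11: dominated by #5 (volatility 11.5≤13.6, expected return 14.8≥3.6, max drawdown 16≤46).

#3, #4, #5, #10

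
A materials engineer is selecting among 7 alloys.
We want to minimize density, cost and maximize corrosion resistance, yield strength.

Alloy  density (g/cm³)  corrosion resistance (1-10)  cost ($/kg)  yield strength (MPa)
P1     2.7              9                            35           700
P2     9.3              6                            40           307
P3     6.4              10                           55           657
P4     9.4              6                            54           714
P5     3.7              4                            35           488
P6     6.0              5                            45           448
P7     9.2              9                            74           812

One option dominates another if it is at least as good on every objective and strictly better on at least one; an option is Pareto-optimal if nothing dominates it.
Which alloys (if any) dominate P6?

P1

P1: density 2.7≤6.0, corrosion resistance 9≥5, cost 35≤45, yield strength 700≥448 — dominates P6.
Others (P2, P3, P4, P5, P7) are each worse than P6 on at least one objective.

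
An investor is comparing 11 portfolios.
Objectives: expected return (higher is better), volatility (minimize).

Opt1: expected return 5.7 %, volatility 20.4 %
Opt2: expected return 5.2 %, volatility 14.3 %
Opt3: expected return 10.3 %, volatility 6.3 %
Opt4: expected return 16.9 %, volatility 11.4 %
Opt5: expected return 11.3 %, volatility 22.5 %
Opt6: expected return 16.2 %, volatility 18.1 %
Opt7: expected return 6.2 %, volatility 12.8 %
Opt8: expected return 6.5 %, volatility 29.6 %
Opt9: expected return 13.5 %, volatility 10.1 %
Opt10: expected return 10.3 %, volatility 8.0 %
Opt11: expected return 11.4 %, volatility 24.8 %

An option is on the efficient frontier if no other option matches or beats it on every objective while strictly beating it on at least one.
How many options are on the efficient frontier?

Opt1: dominated by Opt3 (expected return 10.3≥5.7, volatility 6.3≤20.4).
Opt2: dominated by Opt3 (expected return 10.3≥5.2, volatility 6.3≤14.3).
Opt3: not dominated (best volatility).
Opt4: not dominated (best expected return).
Opt5: dominated by Opt4 (expected return 16.9≥11.3, volatility 11.4≤22.5).
Opt6: dominated by Opt4 (expected return 16.9≥16.2, volatility 11.4≤18.1).
Opt7: dominated by Opt3 (expected return 10.3≥6.2, volatility 6.3≤12.8).
Opt8: dominated by Opt3 (expected return 10.3≥6.5, volatility 6.3≤29.6).
Opt9: not dominated.
Opt10: dominated by Opt3 (expected return 10.3≥10.3, volatility 6.3≤8.0).
Opt11: dominated by Opt4 (expected return 16.9≥11.4, volatility 11.4≤24.8).
Pareto-optimal: Opt3, Opt4, Opt9 → 3.

3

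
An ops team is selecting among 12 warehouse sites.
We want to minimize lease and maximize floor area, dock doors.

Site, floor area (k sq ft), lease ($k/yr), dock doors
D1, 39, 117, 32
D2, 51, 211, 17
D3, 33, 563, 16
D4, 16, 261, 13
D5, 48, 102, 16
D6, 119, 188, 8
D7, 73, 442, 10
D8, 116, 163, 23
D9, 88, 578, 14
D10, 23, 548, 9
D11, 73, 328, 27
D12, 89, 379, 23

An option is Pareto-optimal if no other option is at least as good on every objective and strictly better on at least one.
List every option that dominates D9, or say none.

D8, D12

D8: floor area 116≥88, lease 163≤578, dock doors 23≥14 — dominates D9.
D12: floor area 89≥88, lease 379≤578, dock doors 23≥14 — dominates D9.
Others (D1, D2, D3, D4, D5, D6, D7, D10, D11) are each worse than D9 on at least one objective.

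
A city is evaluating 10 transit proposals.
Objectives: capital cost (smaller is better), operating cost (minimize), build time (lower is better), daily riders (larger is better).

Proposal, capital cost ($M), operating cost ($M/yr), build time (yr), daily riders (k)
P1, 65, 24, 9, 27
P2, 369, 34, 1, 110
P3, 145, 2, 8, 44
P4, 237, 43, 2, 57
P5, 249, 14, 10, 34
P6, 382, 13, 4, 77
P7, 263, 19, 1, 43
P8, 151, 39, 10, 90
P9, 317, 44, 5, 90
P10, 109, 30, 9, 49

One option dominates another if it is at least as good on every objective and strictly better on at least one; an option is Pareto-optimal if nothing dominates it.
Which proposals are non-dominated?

P1, P2, P3, P4, P6, P7, P8, P9, P10

P1: not dominated (best capital cost).
P2: not dominated (best daily riders).
P3: not dominated (best operating cost).
P4: not dominated.
P5: dominated by P3 (capital cost 145≤249, operating cost 2≤14, build time 8≤10, daily riders 44≥34).
P6: not dominated.
P7: not dominated.
P8: not dominated.
P9: not dominated.
P10: not dominated.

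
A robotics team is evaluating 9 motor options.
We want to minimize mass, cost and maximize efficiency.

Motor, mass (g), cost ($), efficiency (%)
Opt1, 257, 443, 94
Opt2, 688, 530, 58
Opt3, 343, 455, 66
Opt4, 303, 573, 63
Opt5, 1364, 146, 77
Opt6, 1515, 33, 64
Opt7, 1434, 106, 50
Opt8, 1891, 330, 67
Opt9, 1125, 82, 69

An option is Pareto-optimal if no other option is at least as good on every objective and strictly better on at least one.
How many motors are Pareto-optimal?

Opt1: not dominated (best mass).
Opt2: dominated by Opt1 (mass 257≤688, cost 443≤530, efficiency 94≥58).
Opt3: dominated by Opt1 (mass 257≤343, cost 443≤455, efficiency 94≥66).
Opt4: dominated by Opt1 (mass 257≤303, cost 443≤573, efficiency 94≥63).
Opt5: not dominated.
Opt6: not dominated (best cost).
Opt7: dominated by Opt9 (mass 1125≤1434, cost 82≤106, efficiency 69≥50).
Opt8: dominated by Opt5 (mass 1364≤1891, cost 146≤330, efficiency 77≥67).
Opt9: not dominated.
Pareto-optimal: Opt1, Opt5, Opt6, Opt9 → 4.

4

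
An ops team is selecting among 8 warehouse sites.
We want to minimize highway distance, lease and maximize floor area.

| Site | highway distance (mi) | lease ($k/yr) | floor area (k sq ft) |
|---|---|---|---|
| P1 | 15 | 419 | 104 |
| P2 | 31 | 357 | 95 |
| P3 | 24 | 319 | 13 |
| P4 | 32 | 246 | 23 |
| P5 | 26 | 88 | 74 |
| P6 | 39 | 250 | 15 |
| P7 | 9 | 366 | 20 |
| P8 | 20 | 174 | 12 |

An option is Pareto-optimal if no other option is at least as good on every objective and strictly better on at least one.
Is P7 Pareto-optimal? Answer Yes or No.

P1: worse on highway distance (15 vs 9).
P2: worse on highway distance (31 vs 9).
P3: worse on highway distance (24 vs 9).
P4: worse on highway distance (32 vs 9).
P5: worse on highway distance (26 vs 9).
P6: worse on highway distance (39 vs 9).
P8: worse on highway distance (20 vs 9).
No option is at least as good as P7 on every objective and strictly better on one.

Yes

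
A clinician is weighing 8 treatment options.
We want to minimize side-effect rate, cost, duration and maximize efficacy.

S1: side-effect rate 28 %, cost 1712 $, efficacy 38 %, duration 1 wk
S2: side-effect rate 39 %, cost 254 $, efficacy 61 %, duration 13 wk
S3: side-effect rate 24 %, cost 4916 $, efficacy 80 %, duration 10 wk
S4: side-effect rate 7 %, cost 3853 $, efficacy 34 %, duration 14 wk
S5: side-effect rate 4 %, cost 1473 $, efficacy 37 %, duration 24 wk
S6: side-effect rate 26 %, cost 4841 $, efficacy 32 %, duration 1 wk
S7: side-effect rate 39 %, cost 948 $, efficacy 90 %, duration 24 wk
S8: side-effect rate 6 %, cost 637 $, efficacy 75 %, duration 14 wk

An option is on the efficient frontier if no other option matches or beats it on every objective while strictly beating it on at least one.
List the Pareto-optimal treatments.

S1, S2, S3, S5, S6, S7, S8

S1: not dominated.
S2: not dominated (best cost).
S3: not dominated.
S4: dominated by S8 (side-effect rate 6≤7, cost 637≤3853, efficacy 75≥34, duration 14≤14).
S5: not dominated (best side-effect rate).
S6: not dominated.
S7: not dominated (best efficacy).
S8: not dominated.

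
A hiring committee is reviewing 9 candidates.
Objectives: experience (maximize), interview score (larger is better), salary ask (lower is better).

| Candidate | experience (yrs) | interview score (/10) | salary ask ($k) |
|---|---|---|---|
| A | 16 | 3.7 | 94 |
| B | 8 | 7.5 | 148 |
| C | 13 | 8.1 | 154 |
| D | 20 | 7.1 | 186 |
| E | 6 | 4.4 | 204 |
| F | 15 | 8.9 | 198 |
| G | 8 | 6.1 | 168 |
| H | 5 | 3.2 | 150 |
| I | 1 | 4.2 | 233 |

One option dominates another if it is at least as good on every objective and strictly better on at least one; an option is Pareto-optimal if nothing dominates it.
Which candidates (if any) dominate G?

B: experience 8≥8, interview score 7.5≥6.1, salary ask 148≤168 — dominates G.
C: experience 13≥8, interview score 8.1≥6.1, salary ask 154≤168 — dominates G.
Others (A, D, E, F, H, I) are each worse than G on at least one objective.

B, C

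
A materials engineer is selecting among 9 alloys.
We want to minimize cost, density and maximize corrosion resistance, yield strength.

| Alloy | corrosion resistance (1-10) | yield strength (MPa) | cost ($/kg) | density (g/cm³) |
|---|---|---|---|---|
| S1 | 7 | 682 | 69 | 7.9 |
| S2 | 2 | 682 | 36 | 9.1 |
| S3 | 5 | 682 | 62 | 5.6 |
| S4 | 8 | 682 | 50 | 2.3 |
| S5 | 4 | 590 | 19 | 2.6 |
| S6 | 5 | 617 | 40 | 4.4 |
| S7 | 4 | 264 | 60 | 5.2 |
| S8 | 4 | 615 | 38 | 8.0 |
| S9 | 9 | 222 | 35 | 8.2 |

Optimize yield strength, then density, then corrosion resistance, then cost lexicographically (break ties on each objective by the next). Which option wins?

First maximize yield strength: best is 682, kept {S1, S2, S3, S4}.
Then minimize density: best is 2.3, kept {S4}.

S4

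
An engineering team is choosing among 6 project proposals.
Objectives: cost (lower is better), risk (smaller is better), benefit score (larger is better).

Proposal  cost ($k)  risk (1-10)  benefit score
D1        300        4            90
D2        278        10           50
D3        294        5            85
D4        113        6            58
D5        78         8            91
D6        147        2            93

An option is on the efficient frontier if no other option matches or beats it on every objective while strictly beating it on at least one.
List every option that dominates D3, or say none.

D6

D6: cost 147≤294, risk 2≤5, benefit score 93≥85 — dominates D3.
Others (D1, D2, D4, D5) are each worse than D3 on at least one objective.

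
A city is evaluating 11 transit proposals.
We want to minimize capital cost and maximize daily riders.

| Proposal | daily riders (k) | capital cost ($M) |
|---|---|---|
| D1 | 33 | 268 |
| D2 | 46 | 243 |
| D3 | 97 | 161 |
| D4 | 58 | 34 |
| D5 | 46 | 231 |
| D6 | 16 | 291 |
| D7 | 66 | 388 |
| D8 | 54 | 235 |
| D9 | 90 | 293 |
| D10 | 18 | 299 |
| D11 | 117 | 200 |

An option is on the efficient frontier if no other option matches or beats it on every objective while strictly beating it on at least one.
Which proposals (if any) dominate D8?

D3: daily riders 97≥54, capital cost 161≤235 — dominates D8.
D4: daily riders 58≥54, capital cost 34≤235 — dominates D8.
D11: daily riders 117≥54, capital cost 200≤235 — dominates D8.
Others (D1, D2, D5, D6, D7, D9, D10) are each worse than D8 on at least one objective.

D3, D4, D11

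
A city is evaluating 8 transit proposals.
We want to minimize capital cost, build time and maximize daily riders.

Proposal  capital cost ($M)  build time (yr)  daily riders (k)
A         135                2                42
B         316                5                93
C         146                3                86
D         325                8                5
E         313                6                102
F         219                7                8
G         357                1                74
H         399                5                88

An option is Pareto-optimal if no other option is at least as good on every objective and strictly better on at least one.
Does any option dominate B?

A: worse on daily riders (42 vs 93).
C: worse on daily riders (86 vs 93).
D: worse on capital cost (325 vs 316).
E: worse on build time (6 vs 5).
F: worse on build time (7 vs 5).
G: worse on capital cost (357 vs 316).
H: worse on capital cost (399 vs 316).
No option is at least as good as B on every objective and strictly better on one.

No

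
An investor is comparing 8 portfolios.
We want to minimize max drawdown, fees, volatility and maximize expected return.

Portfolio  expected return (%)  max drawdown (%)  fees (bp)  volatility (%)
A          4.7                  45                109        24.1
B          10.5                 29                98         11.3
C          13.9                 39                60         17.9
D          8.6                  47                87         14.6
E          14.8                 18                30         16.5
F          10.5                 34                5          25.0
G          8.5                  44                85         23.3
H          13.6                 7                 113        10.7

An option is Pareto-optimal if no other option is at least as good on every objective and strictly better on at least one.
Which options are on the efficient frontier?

B, D, E, F, H

A: dominated by B (expected return 10.5≥4.7, max drawdown 29≤45, fees 98≤109, volatility 11.3≤24.1).
B: not dominated.
C: dominated by E (expected return 14.8≥13.9, max drawdown 18≤39, fees 30≤60, volatility 16.5≤17.9).
D: not dominated.
E: not dominated (best expected return).
F: not dominated (best fees).
G: dominated by C (expected return 13.9≥8.5, max drawdown 39≤44, fees 60≤85, volatility 17.9≤23.3).
H: not dominated (best max drawdown).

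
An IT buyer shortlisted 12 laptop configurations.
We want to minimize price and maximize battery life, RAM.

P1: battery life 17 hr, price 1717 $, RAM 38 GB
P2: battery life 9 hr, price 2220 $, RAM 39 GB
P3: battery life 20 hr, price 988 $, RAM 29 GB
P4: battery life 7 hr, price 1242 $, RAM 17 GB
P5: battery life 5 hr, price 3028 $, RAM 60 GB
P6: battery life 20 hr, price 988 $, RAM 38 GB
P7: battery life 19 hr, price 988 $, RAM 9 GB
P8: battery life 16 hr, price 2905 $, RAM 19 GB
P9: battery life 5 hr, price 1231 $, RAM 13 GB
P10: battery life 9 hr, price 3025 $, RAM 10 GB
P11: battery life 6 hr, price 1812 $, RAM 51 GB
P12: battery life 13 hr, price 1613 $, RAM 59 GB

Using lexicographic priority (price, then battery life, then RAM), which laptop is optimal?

P6

First minimize price: best is 988, kept {P3, P6, P7}.
Then maximize battery life: best is 20, kept {P3, P6}.
Then maximize RAM: best is 38, kept {P6}.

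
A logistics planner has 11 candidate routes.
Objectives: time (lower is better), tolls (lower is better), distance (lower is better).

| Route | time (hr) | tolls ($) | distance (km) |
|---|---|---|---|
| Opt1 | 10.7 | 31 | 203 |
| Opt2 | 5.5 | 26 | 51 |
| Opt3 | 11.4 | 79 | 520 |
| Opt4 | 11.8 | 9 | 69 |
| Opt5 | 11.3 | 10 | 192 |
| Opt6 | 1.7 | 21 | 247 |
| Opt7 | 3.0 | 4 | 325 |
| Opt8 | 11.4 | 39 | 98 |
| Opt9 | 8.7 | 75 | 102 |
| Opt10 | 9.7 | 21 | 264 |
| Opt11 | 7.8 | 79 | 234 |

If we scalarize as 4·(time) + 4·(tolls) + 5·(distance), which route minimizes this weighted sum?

Opt1: 4·10.7 + 4·31 + 5·203 = 1181.8
Opt2: 4·5.5 + 4·26 + 5·51 = 381.0
Opt3: 4·11.4 + 4·79 + 5·520 = 2961.6
Opt4: 4·11.8 + 4·9 + 5·69 = 428.2
Opt5: 4·11.3 + 4·10 + 5·192 = 1045.2
Opt6: 4·1.7 + 4·21 + 5·247 = 1325.8
Opt7: 4·3.0 + 4·4 + 5·325 = 1653.0
Opt8: 4·11.4 + 4·39 + 5·98 = 691.6
Opt9: 4·8.7 + 4·75 + 5·102 = 844.8
Opt10: 4·9.7 + 4·21 + 5·264 = 1442.8
Opt11: 4·7.8 + 4·79 + 5·234 = 1517.2
Lowest: Opt2 at 381.0.

Opt2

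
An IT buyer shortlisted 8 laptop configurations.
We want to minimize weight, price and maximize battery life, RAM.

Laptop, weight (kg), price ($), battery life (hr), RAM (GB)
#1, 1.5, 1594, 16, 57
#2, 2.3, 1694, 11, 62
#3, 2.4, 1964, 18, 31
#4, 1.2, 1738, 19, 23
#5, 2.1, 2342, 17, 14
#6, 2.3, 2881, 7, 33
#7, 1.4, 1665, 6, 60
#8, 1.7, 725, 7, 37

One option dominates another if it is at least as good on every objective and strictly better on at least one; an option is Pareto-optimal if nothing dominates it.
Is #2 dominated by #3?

#3 vs #2: #3 is worse on weight (2.4 vs 2.3), so it does not dominate #2.

No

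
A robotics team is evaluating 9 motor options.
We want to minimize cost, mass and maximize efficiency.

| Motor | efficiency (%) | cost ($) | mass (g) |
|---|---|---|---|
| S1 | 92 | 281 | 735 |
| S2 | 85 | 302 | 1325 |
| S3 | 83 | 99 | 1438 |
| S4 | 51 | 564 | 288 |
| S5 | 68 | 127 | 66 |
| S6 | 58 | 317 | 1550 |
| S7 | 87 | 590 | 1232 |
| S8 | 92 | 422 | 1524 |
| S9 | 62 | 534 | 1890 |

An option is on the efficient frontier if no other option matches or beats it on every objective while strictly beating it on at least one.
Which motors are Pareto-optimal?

S1, S3, S5

S1: not dominated.
S2: dominated by S1 (efficiency 92≥85, cost 281≤302, mass 735≤1325).
S3: not dominated (best cost).
S4: dominated by S5 (efficiency 68≥51, cost 127≤564, mass 66≤288).
S5: not dominated (best mass).
S6: dominated by S1 (efficiency 92≥58, cost 281≤317, mass 735≤1550).
S7: dominated by S1 (efficiency 92≥87, cost 281≤590, mass 735≤1232).
S8: dominated by S1 (efficiency 92≥92, cost 281≤422, mass 735≤1524).
S9: dominated by S1 (efficiency 92≥62, cost 281≤534, mass 735≤1890).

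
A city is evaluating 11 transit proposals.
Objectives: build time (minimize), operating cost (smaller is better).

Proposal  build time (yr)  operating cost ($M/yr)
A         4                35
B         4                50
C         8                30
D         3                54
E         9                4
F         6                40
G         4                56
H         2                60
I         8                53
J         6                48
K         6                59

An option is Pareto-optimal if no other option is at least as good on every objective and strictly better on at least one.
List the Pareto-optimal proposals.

A, C, D, E, H

A: not dominated.
B: dominated by A (build time 4≤4, operating cost 35≤50).
C: not dominated.
D: not dominated.
E: not dominated (best operating cost).
F: dominated by A (build time 4≤6, operating cost 35≤40).
G: dominated by A (build time 4≤4, operating cost 35≤56).
H: not dominated (best build time).
I: dominated by A (build time 4≤8, operating cost 35≤53).
J: dominated by A (build time 4≤6, operating cost 35≤48).
K: dominated by A (build time 4≤6, operating cost 35≤59).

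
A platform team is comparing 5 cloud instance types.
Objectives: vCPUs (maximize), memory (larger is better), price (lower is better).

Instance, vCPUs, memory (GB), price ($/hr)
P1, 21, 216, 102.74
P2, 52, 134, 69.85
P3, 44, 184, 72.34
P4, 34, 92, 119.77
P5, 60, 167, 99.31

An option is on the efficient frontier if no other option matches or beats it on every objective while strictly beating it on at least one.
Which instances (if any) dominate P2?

none

P1: worse on vCPUs (21 vs 52).
P3: worse on vCPUs (44 vs 52).
P4: worse on vCPUs (34 vs 52).
P5: worse on price (99.31 vs 69.85).
No option dominates P2.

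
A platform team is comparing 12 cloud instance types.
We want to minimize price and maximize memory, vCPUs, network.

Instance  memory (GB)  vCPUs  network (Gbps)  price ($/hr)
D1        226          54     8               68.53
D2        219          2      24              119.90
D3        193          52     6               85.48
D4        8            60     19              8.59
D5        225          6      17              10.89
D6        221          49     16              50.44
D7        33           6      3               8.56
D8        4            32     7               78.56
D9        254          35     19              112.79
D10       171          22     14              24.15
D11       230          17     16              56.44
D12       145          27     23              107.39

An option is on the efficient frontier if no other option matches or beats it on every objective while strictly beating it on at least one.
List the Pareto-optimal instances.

D1, D2, D4, D5, D6, D7, D9, D10, D11, D12

D1: not dominated.
D2: not dominated (best network).
D3: dominated by D1 (memory 226≥193, vCPUs 54≥52, network 8≥6, price 68.53≤85.48).
D4: not dominated (best vCPUs).
D5: not dominated.
D6: not dominated.
D7: not dominated (best price).
D8: dominated by D1 (memory 226≥4, vCPUs 54≥32, network 8≥7, price 68.53≤78.56).
D9: not dominated (best memory).
D10: not dominated.
D11: not dominated.
D12: not dominated.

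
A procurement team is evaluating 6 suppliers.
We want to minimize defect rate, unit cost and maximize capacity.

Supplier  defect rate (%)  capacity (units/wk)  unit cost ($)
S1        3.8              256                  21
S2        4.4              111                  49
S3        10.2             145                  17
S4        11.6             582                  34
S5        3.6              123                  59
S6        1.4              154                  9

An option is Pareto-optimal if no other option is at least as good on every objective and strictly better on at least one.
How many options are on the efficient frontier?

S1: not dominated.
S2: dominated by S1 (defect rate 3.8≤4.4, capacity 256≥111, unit cost 21≤49).
S3: dominated by S6 (defect rate 1.4≤10.2, capacity 154≥145, unit cost 9≤17).
S4: not dominated (best capacity).
S5: dominated by S6 (defect rate 1.4≤3.6, capacity 154≥123, unit cost 9≤59).
S6: not dominated (best defect rate).
Pareto-optimal: S1, S4, S6 → 3.

3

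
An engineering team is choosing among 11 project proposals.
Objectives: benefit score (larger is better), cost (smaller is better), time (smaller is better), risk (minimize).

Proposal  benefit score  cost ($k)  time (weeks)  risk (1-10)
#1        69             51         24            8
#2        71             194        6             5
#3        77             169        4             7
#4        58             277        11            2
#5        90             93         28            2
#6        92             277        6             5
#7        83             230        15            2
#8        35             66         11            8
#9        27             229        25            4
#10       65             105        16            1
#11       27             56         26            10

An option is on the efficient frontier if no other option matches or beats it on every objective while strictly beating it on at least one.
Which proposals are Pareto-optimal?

#1, #2, #3, #4, #5, #6, #7, #8, #10

#1: not dominated (best cost).
#2: not dominated.
#3: not dominated (best time).
#4: not dominated.
#5: not dominated.
#6: not dominated (best benefit score).
#7: not dominated.
#8: not dominated.
#9: dominated by #10 (benefit score 65≥27, cost 105≤229, time 16≤25, risk 1≤4).
#10: not dominated (best risk).
#11: dominated by #1 (benefit score 69≥27, cost 51≤56, time 24≤26, risk 8≤10).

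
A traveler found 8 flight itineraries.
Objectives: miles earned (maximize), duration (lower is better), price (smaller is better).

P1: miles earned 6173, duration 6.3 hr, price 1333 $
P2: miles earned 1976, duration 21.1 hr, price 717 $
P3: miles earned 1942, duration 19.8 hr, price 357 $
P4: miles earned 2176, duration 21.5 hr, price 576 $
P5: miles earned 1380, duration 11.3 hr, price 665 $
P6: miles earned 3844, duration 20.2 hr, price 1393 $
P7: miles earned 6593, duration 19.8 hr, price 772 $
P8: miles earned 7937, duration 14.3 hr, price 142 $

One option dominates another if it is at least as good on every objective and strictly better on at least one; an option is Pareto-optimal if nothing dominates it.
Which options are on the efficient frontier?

P1: not dominated (best duration).
P2: dominated by P8 (miles earned 7937≥1976, duration 14.3≤21.1, price 142≤717).
P3: dominated by P8 (miles earned 7937≥1942, duration 14.3≤19.8, price 142≤357).
P4: dominated by P8 (miles earned 7937≥2176, duration 14.3≤21.5, price 142≤576).
P5: not dominated.
P6: dominated by P1 (miles earned 6173≥3844, duration 6.3≤20.2, price 1333≤1393).
P7: dominated by P8 (miles earned 7937≥6593, duration 14.3≤19.8, price 142≤772).
P8: not dominated (best miles earned).

P1, P5, P8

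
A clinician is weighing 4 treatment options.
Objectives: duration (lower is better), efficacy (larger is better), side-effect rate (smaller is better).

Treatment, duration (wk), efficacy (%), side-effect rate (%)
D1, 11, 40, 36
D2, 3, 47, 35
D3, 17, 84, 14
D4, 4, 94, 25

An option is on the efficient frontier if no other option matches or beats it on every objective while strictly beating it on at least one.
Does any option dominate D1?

Yes

D2 vs D1: duration 3≤11, efficacy 47≥40, side-effect rate 35≤36 — D2 is at least as good on every objective and strictly better on at least one, so D2 dominates D1.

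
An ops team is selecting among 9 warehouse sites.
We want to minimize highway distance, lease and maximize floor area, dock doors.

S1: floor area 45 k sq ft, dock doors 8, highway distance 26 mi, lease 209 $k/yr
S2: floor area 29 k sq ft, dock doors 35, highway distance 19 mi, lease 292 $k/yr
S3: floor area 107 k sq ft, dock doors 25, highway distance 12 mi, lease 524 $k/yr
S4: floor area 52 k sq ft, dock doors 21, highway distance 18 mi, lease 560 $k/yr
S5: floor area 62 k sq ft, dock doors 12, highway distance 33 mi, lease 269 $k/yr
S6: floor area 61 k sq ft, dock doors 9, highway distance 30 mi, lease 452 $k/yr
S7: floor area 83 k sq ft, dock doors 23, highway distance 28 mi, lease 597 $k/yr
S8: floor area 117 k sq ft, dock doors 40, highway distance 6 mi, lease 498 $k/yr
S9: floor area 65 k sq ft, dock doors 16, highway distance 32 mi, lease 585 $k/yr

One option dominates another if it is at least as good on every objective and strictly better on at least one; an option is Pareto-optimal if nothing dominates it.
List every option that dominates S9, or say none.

S3, S8

S3: floor area 107≥65, dock doors 25≥16, highway distance 12≤32, lease 524≤585 — dominates S9.
S8: floor area 117≥65, dock doors 40≥16, highway distance 6≤32, lease 498≤585 — dominates S9.
Others (S1, S2, S4, S5, S6, S7) are each worse than S9 on at least one objective.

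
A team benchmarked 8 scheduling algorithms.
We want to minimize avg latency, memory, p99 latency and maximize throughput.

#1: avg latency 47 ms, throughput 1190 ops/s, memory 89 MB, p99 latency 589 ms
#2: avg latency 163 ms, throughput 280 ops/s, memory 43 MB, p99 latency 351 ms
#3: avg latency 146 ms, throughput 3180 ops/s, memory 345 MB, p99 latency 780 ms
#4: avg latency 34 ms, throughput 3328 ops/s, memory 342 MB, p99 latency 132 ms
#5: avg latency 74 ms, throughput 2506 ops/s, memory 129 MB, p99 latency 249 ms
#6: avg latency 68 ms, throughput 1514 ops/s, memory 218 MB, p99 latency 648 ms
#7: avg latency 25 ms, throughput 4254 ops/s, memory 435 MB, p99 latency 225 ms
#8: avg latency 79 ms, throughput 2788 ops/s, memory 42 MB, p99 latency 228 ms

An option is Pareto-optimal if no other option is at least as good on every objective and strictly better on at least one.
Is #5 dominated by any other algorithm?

No

#1: worse on throughput (1190 vs 2506).
#2: worse on avg latency (163 vs 74).
#3: worse on avg latency (146 vs 74).
#4: worse on memory (342 vs 129).
#6: worse on throughput (1514 vs 2506).
#7: worse on memory (435 vs 129).
#8: worse on avg latency (79 vs 74).
No option is at least as good as #5 on every objective and strictly better on one.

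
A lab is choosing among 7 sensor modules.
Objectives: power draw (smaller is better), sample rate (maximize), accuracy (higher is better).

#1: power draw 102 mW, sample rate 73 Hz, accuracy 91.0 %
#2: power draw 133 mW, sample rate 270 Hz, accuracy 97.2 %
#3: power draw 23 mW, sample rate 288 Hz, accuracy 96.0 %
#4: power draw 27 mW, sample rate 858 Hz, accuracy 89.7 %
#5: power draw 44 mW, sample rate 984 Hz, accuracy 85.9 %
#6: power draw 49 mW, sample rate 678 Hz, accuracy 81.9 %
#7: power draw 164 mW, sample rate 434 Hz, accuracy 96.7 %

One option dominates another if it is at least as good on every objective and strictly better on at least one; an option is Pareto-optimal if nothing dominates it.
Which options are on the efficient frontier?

#2, #3, #4, #5, #7

#1: dominated by #3 (power draw 23≤102, sample rate 288≥73, accuracy 96.0≥91.0).
#2: not dominated (best accuracy).
#3: not dominated (best power draw).
#4: not dominated.
#5: not dominated (best sample rate).
#6: dominated by #4 (power draw 27≤49, sample rate 858≥678, accuracy 89.7≥81.9).
#7: not dominated.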